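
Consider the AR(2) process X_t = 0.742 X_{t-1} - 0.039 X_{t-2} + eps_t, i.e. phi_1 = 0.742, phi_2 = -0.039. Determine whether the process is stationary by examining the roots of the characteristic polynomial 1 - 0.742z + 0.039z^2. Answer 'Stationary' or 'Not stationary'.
\text{Stationary}

The AR(p) characteristic polynomial is P(z) = 1 - 0.742z + 0.039z^2.
Stationarity requires all roots to lie outside the unit circle, i.e. |z| > 1 for every root.
Set 1 + (-0.742) z + (0.039) z^2 = 0, i.e. a z^2 + b z + c = 0 with a = 0.039, b = -0.742, c = 1.
Discriminant D = b^2 - 4ac = (-0.742)^2 - 4*(0.039)*1 = 0.550564 - (0.156) = 0.394564.
D >= 0, so the roots are real: z = (-b +/- sqrt(D)) / (2a) = (0.742 +/- 0.628143) / (0.078).
  z_1 = (0.742 + 0.628143) / (0.078) = 17.5659,   |z_1| = 17.5659.
  z_2 = (0.742 - 0.628143) / (0.078) = 1.4597,   |z_2| = 1.4597.
Moduli of all roots: 17.5659, 1.4597.
All moduli strictly greater than 1? Yes.
Verdict: Stationary.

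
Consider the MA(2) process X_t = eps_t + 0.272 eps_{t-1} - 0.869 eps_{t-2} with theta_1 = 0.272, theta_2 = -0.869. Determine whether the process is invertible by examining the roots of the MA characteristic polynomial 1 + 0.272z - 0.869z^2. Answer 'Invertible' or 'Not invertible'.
\text{Not invertible}

The MA(q) characteristic polynomial is P(z) = 1 + 0.272z - 0.869z^2.
Invertibility requires all roots to lie outside the unit circle, i.e. |z| > 1 for every root.
Set 1 + (0.272) z + (-0.869) z^2 = 0, i.e. a z^2 + b z + c = 0 with a = -0.869, b = 0.272, c = 1.
Discriminant D = b^2 - 4ac = (0.272)^2 - 4*(-0.869)*1 = 0.073984 - (-3.476) = 3.549984.
D >= 0, so the roots are real: z = (-b +/- sqrt(D)) / (2a) = (-0.272 +/- 1.88414) / (-1.738).
  z_1 = (-0.272 + 1.88414) / (-1.738) = -0.9276,   |z_1| = 0.9276.
  z_2 = (-0.272 - 1.88414) / (-1.738) = 1.2406,   |z_2| = 1.2406.
Moduli of all roots: 0.9276, 1.2406.
All moduli strictly greater than 1? No.
Verdict: Not invertible.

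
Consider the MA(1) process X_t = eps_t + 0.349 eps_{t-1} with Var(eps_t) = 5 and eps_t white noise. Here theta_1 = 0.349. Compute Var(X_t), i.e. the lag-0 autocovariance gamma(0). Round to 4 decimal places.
\gamma(0) = 5.6090

For an MA(q) process X_t = eps_t + sum_i theta_i eps_{t-i} with
Var(eps_t) = sigma^2, the variance is
  gamma(0) = sigma^2 * (1 + sum_i theta_i^2).
  sum_i theta_i^2 = (0.349)^2 = 0.121801.
  gamma(0) = 5 * (1 + 0.121801) = 5 * 1.121801 = 5.609005, which rounds to 5.6090.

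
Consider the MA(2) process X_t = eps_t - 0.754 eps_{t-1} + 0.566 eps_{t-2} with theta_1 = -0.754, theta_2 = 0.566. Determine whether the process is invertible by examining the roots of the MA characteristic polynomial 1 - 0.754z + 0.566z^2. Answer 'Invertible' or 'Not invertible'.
\text{Invertible}

The MA(q) characteristic polynomial is P(z) = 1 - 0.754z + 0.566z^2.
Invertibility requires all roots to lie outside the unit circle, i.e. |z| > 1 for every root.
Set 1 + (-0.754) z + (0.566) z^2 = 0, i.e. a z^2 + b z + c = 0 with a = 0.566, b = -0.754, c = 1.
Discriminant D = b^2 - 4ac = (-0.754)^2 - 4*(0.566)*1 = 0.568516 - (2.264) = -1.695484.
D < 0, so the roots are the complex-conjugate pair z = (-b +/- i sqrt(-D)) / (2a) = 0.6661 +/- 1.1503i.
For a conjugate pair |z|^2 = z * conj(z) = (product of roots) = c/a = 1/(0.566) = 1.766784, so |z| = sqrt(1.766784) = 1.3292 for both roots.
Moduli of all roots: 1.3292, 1.3292.
All moduli strictly greater than 1? Yes.
Verdict: Invertible.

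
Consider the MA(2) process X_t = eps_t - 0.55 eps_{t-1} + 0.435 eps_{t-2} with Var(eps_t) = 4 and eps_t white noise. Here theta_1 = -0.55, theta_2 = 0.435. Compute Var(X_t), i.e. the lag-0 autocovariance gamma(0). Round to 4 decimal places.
\gamma(0) = 5.9669

For an MA(q) process X_t = eps_t + sum_i theta_i eps_{t-i} with
Var(eps_t) = sigma^2, the variance is
  gamma(0) = sigma^2 * (1 + sum_i theta_i^2).
  sum_i theta_i^2 = (-0.55)^2 + (0.435)^2 = 0.3025 + 0.189225 = 0.491725.
  gamma(0) = 4 * (1 + 0.491725) = 4 * 1.491725 = 5.9669.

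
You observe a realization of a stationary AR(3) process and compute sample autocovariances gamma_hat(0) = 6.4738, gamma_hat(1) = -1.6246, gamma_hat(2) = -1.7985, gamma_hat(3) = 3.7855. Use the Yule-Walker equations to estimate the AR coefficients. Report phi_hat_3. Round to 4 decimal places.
\hat\phi_{3} = 0.4900

The Yule-Walker equations for an AR(p) process read, in matrix form,
  Gamma_p phi = r_p,   with   (Gamma_p)_{ij} = gamma(|i - j|),
                       (r_p)_i = gamma(i),   i,j = 1..p.
Substitute the sample gammas (Toeplitz matrix and right-hand side of size 3):
  Gamma_p = [[6.4738, -1.6246, -1.7985], [-1.6246, 6.4738, -1.6246], [-1.7985, -1.6246, 6.4738]]
  r_p     = [-1.6246, -1.7985, 3.7855]
Written out (R1..R3):
  (R1) 6.4738 phi_1 - 1.6246 phi_2 - 1.7985 phi_3 = -1.6246
  (R2) -1.6246 phi_1 + 6.4738 phi_2 - 1.6246 phi_3 = -1.7985
  (R3) -1.7985 phi_1 - 1.6246 phi_2 + 6.4738 phi_3 = 3.7855
Gaussian elimination:
  R2 <- R2 - (-1.6246/6.4738) R1 = R2 - (-0.25095) R1:  6.066107 phi_2 - 2.075934 phi_3 = -2.206193
  R3 <- R3 - (-1.7985/6.4738) R1 = R3 - (-0.277812) R1:  -2.075934 phi_2 + 5.974155 phi_3 = 3.334166
  R3 <- R3 - (-2.075934/6.066107) R2 = R3 - (-0.342218) R2:  5.263732 phi_3 = 2.579166
Back-substitution:
  phi_hat_3 = 2.579166 / 5.263732 = 0.489988
  phi_hat_2 = (-2.206193 - (-2.075934)(0.489988)) / 6.066107 = -0.196009
  phi_hat_1 = (-1.6246 - (-1.6246)(-0.196009) - (-1.7985)(0.489988)) / 6.4738 = -0.164014
So phi_hat = [-0.1640, -0.1960, 0.4900].
Therefore phi_hat_3 = 0.4900.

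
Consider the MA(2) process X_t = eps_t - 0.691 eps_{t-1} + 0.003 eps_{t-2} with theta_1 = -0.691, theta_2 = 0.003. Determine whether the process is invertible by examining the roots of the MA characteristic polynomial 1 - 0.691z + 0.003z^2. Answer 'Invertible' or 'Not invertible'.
\text{Invertible}

The MA(q) characteristic polynomial is P(z) = 1 - 0.691z + 0.003z^2.
Invertibility requires all roots to lie outside the unit circle, i.e. |z| > 1 for every root.
Set 1 + (-0.691) z + (0.003) z^2 = 0, i.e. a z^2 + b z + c = 0 with a = 0.003, b = -0.691, c = 1.
Discriminant D = b^2 - 4ac = (-0.691)^2 - 4*(0.003)*1 = 0.477481 - (0.012) = 0.465481.
D >= 0, so the roots are real: z = (-b +/- sqrt(D)) / (2a) = (0.691 +/- 0.682262) / (0.006).
  z_1 = (0.691 + 0.682262) / (0.006) = 228.8769,   |z_1| = 228.8769.
  z_2 = (0.691 - 0.682262) / (0.006) = 1.4564,   |z_2| = 1.4564.
Moduli of all roots: 228.8769, 1.4564.
All moduli strictly greater than 1? Yes.
Verdict: Invertible.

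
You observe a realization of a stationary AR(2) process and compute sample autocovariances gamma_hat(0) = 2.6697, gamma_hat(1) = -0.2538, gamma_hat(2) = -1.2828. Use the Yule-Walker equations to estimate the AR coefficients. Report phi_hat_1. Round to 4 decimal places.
\hat\phi_{1} = -0.1420

The Yule-Walker equations for an AR(p) process read, in matrix form,
  Gamma_p phi = r_p,   with   (Gamma_p)_{ij} = gamma(|i - j|),
                       (r_p)_i = gamma(i),   i,j = 1..p.
Substitute the sample gammas (Toeplitz matrix and right-hand side of size 2):
  Gamma_p = [[2.6697, -0.2538], [-0.2538, 2.6697]]
  r_p     = [-0.2538, -1.2828]
Written out:
  2.6697 phi_1 - 0.2538 phi_2 = -0.2538
  -0.2538 phi_1 + 2.6697 phi_2 = -1.2828
Solve by Cramer's rule:
  det = gamma(0)^2 - gamma(1)^2 = (2.6697)^2 - (-0.2538)^2 = 7.12729809 - 0.06441444 = 7.06288365
  phi_hat_1 = [gamma(1) gamma(0) - gamma(1) gamma(2)] / det = [(-0.2538)(2.6697) - (-0.2538)(-1.2828)] / 7.06288365 = -1.0031445 / 7.06288365 = -0.142
  phi_hat_2 = [gamma(0) gamma(2) - gamma(1)^2] / det = [(2.6697)(-1.2828) - (-0.2538)^2] / 7.06288365 = -3.4891056 / 7.06288365 = -0.494
So phi_hat = [-0.1420, -0.4940].
Therefore phi_hat_1 = -0.1420.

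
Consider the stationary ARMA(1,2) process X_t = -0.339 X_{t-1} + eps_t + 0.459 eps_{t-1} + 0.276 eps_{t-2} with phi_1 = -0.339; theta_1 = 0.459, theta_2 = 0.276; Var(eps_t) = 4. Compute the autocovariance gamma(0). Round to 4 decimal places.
\gamma(0) = 4.3079

Multiply the model equation by X_{t-k} and take expectations. With theta_0 = psi_0 = 1 and psi_j the MA(infinity) weights, this gives
  gamma(k) - sum_i phi_i gamma(k-i) = c_k,
  c_k = sigma^2 * sum_{j=k..q} theta_j psi_{j-k}   (c_k = 0 for k > q),
using gamma(-m) = gamma(m).
psi-weights needed (psi_j = theta_j + sum_i phi_i psi_{j-i}):
  psi_1 = theta_1 + phi_1 = 0.459 + (-0.339) = 0.12
  psi_2 = theta_2 + phi_1 psi_1 = 0.276 + (-0.339)(0.12) = 0.23532
Right-hand sides:
  c_0 = sigma^2 (1 + theta_1 psi_1 + theta_2 psi_2) = 4 * (1 + (0.459)(0.12) + (0.276)(0.23532)) = 4 * 1.120028 = 4.480113
  c_1 = sigma^2 (theta_1 + theta_2 psi_1) = 4 * (0.459 + (0.276)(0.12)) = 1.96848
  c_2 = sigma^2 theta_2 = 4 * (0.276) = 1.104
Equations for k = 0 and k = 1 (AR order 1):
  gamma(0) = phi_1 gamma(1) + c_0
  gamma(1) = phi_1 gamma(0) + c_1
Substituting the second into the first: gamma(0) (1 - phi_1^2) = c_0 + phi_1 c_1, so
  gamma(0) = (c_0 + phi_1 c_1) / (1 - phi_1^2) = (4.480113 + (-0.339)(1.96848)) / (1 - (-0.339)^2) = 3.812799 / 0.885079 = 4.307862.
Therefore gamma(0) = 4.3079 (to 4 decimal places).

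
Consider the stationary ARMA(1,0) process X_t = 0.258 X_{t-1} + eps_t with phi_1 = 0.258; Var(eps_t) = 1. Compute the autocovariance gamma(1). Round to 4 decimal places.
\gamma(1) = 0.2764

Multiply the model equation by X_{t-k} and take expectations. With theta_0 = psi_0 = 1 and psi_j the MA(infinity) weights, this gives
  gamma(k) - sum_i phi_i gamma(k-i) = c_k,
  c_k = sigma^2 * sum_{j=k..q} theta_j psi_{j-k}   (c_k = 0 for k > q),
using gamma(-m) = gamma(m).
Pure AR (q = 0): c_0 = sigma^2 = 1, c_k = 0 for k >= 1.
Equations for k = 0 and k = 1 (AR order 1):
  gamma(0) = phi_1 gamma(1) + c_0
  gamma(1) = phi_1 gamma(0) + c_1
Substituting the second into the first: gamma(0) (1 - phi_1^2) = c_0 + phi_1 c_1, so
  gamma(0) = c_0 / (1 - phi_1^2) = 1 / (1 - (0.258)^2) = 1 / 0.933436 = 1.071311.
  gamma(1) = phi_1 gamma(0) = (0.258)(1.071311) = 0.276398.
Therefore gamma(1) = 0.2764 (to 4 decimal places).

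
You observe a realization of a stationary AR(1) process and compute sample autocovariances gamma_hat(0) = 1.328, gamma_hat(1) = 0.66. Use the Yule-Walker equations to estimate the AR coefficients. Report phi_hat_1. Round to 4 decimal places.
\hat\phi_{1} = 0.4970

The Yule-Walker equations for an AR(p) process read, in matrix form,
  Gamma_p phi = r_p,   with   (Gamma_p)_{ij} = gamma(|i - j|),
                       (r_p)_i = gamma(i),   i,j = 1..p.
Substitute the sample gammas (Toeplitz matrix and right-hand side of size 1):
  Gamma_p = [[1.328]]
  r_p     = [0.66]
With p = 1 this is the single equation gamma(0) phi_1 = gamma(1):
  phi_hat_1 = gamma(1) / gamma(0) = 0.66 / 1.328 = 0.4970.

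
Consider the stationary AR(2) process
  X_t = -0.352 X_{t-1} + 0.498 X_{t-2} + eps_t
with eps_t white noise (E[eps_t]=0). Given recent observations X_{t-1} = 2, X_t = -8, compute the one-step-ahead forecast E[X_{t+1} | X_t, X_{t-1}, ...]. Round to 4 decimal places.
E[X_{t+1} \mid \mathcal F_t] = 3.8120

For an AR(p) model X_t = c + sum_i phi_i X_{t-i} + eps_t, the
one-step-ahead conditional mean is
  E[X_{t+1} | X_t, ...] = c + sum_i phi_i X_{t+1-i}.
Substitute known values:
  E[X_{t+1} | ...] = (-0.352) * (-8) + (0.498) * (2)
                   = 3.8120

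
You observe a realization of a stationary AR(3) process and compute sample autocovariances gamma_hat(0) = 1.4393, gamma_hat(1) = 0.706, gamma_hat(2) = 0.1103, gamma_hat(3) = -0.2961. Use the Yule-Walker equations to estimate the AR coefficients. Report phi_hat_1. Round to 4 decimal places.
\hat\phi_{1} = 0.5530

The Yule-Walker equations for an AR(p) process read, in matrix form,
  Gamma_p phi = r_p,   with   (Gamma_p)_{ij} = gamma(|i - j|),
                       (r_p)_i = gamma(i),   i,j = 1..p.
Substitute the sample gammas (Toeplitz matrix and right-hand side of size 3):
  Gamma_p = [[1.4393, 0.706, 0.1103], [0.706, 1.4393, 0.706], [0.1103, 0.706, 1.4393]]
  r_p     = [0.706, 0.1103, -0.2961]
Written out (R1..R3):
  (R1) 1.4393 phi_1 + 0.706 phi_2 + 0.1103 phi_3 = 0.706
  (R2) 0.706 phi_1 + 1.4393 phi_2 + 0.706 phi_3 = 0.1103
  (R3) 0.1103 phi_1 + 0.706 phi_2 + 1.4393 phi_3 = -0.2961
Gaussian elimination:
  R2 <- R2 - (0.706/1.4393) R1 = R2 - (0.490516) R1:  1.092996 phi_2 + 0.651896 phi_3 = -0.236004
  R3 <- R3 - (0.1103/1.4393) R1 = R3 - (0.076634) R1:  0.651896 phi_2 + 1.430847 phi_3 = -0.350204
  R3 <- R3 - (0.651896/1.092996) R2 = R3 - (0.596431) R2:  1.042036 phi_3 = -0.209444
Back-substitution:
  phi_hat_3 = -0.209444 / 1.042036 = -0.200995
  phi_hat_2 = (-0.236004 - (0.651896)(-0.200995)) / 1.092996 = -0.096045
  phi_hat_1 = (0.706 - (0.706)(-0.096045) - (0.1103)(-0.200995)) / 1.4393 = 0.553031
So phi_hat = [0.5530, -0.0960, -0.2010].
Therefore phi_hat_1 = 0.5530.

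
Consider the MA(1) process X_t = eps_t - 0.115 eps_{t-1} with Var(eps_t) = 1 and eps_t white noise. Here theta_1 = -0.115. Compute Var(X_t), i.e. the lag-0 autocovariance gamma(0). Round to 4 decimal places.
\gamma(0) = 1.0132

For an MA(q) process X_t = eps_t + sum_i theta_i eps_{t-i} with
Var(eps_t) = sigma^2, the variance is
  gamma(0) = sigma^2 * (1 + sum_i theta_i^2).
  sum_i theta_i^2 = (-0.115)^2 = 0.013225.
  gamma(0) = 1 * (1 + 0.013225) = 1 * 1.013225 = 1.013225, which rounds to 1.0132.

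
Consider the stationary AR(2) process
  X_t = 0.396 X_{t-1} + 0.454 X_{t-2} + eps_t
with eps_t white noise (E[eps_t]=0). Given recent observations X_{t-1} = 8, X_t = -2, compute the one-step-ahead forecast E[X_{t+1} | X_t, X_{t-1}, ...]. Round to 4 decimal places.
E[X_{t+1} \mid \mathcal F_t] = 2.8400

For an AR(p) model X_t = c + sum_i phi_i X_{t-i} + eps_t, the
one-step-ahead conditional mean is
  E[X_{t+1} | X_t, ...] = c + sum_i phi_i X_{t+1-i}.
Substitute known values:
  E[X_{t+1} | ...] = (0.396) * (-2) + (0.454) * (8)
                   = 2.8400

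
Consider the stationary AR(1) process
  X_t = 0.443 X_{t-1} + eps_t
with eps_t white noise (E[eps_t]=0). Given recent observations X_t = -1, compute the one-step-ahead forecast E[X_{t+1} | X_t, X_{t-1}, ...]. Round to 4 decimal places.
E[X_{t+1} \mid \mathcal F_t] = -0.4430

For an AR(p) model X_t = c + sum_i phi_i X_{t-i} + eps_t, the
one-step-ahead conditional mean is
  E[X_{t+1} | X_t, ...] = c + sum_i phi_i X_{t+1-i}.
Substitute known values:
  E[X_{t+1} | ...] = (0.443) * (-1)
                   = -0.4430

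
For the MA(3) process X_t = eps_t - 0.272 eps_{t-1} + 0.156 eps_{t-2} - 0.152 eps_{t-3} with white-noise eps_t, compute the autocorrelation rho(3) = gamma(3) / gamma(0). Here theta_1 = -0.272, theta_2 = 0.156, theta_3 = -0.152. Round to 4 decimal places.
\rho(3) = -0.1355

For an MA(q) process with theta_0 = 1, the autocovariance is
  gamma(k) = sigma^2 * sum_{i=0..q-k} theta_i * theta_{i+k},
and rho(k) = gamma(k) / gamma(0). Sigma^2 cancels.
  numerator   = (1)*(-0.152) = -0.152.
  denominator = (1)^2 + (-0.272)^2 + (0.156)^2 + (-0.152)^2 = 1.121424.
  rho(3) = -0.152 / 1.121424 = -0.1355.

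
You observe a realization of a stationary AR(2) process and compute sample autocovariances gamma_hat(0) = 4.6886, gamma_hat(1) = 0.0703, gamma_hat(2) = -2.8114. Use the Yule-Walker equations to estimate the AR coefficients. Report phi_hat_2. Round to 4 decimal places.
\hat\phi_{2} = -0.6000

The Yule-Walker equations for an AR(p) process read, in matrix form,
  Gamma_p phi = r_p,   with   (Gamma_p)_{ij} = gamma(|i - j|),
                       (r_p)_i = gamma(i),   i,j = 1..p.
Substitute the sample gammas (Toeplitz matrix and right-hand side of size 2):
  Gamma_p = [[4.6886, 0.0703], [0.0703, 4.6886]]
  r_p     = [0.0703, -2.8114]
Written out:
  4.6886 phi_1 + 0.0703 phi_2 = 0.0703
  0.0703 phi_1 + 4.6886 phi_2 = -2.8114
Solve by Cramer's rule:
  det = gamma(0)^2 - gamma(1)^2 = (4.6886)^2 - (0.0703)^2 = 21.98296996 - 0.00494209 = 21.97802787
  phi_hat_1 = [gamma(1) gamma(0) - gamma(1) gamma(2)] / det = [(0.0703)(4.6886) - (0.0703)(-2.8114)] / 21.97802787 = 0.52725 / 21.97802787 = 0.024
  phi_hat_2 = [gamma(0) gamma(2) - gamma(1)^2] / det = [(4.6886)(-2.8114) - (0.0703)^2] / 21.97802787 = -13.18647213 / 21.97802787 = -0.6
So phi_hat = [0.0240, -0.6000].
Therefore phi_hat_2 = -0.6000.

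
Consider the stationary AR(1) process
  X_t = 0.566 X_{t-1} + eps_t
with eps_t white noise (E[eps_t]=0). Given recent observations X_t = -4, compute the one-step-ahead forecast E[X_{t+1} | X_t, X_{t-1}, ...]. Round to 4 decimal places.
E[X_{t+1} \mid \mathcal F_t] = -2.2640

For an AR(p) model X_t = c + sum_i phi_i X_{t-i} + eps_t, the
one-step-ahead conditional mean is
  E[X_{t+1} | X_t, ...] = c + sum_i phi_i X_{t+1-i}.
Substitute known values:
  E[X_{t+1} | ...] = (0.566) * (-4)
                   = -2.2640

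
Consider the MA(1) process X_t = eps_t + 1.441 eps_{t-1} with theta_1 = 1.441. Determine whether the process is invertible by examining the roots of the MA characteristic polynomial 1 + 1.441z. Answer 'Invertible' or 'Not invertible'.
\text{Not invertible}

The MA(q) characteristic polynomial is P(z) = 1 + 1.441z.
Invertibility requires all roots to lie outside the unit circle, i.e. |z| > 1 for every root.
This is linear in z: 1 + (1.441) z = 0  =>  z = -1/(1.441) = -0.693963,  |z| = 0.693963.
Moduli of all roots: 0.6940.
All moduli strictly greater than 1? No.
Verdict: Not invertible.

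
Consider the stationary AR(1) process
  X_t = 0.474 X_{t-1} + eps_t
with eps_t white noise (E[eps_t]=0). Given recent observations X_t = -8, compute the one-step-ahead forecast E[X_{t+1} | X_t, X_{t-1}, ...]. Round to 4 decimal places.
E[X_{t+1} \mid \mathcal F_t] = -3.7920

For an AR(p) model X_t = c + sum_i phi_i X_{t-i} + eps_t, the
one-step-ahead conditional mean is
  E[X_{t+1} | X_t, ...] = c + sum_i phi_i X_{t+1-i}.
Substitute known values:
  E[X_{t+1} | ...] = (0.474) * (-8)
                   = -3.7920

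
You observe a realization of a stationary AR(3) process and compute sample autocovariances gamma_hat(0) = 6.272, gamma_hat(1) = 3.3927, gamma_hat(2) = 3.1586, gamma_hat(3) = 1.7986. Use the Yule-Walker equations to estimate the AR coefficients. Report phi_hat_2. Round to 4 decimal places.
\hat\phi_{2} = 0.3370

The Yule-Walker equations for an AR(p) process read, in matrix form,
  Gamma_p phi = r_p,   with   (Gamma_p)_{ij} = gamma(|i - j|),
                       (r_p)_i = gamma(i),   i,j = 1..p.
Substitute the sample gammas (Toeplitz matrix and right-hand side of size 3):
  Gamma_p = [[6.272, 3.3927, 3.1586], [3.3927, 6.272, 3.3927], [3.1586, 3.3927, 6.272]]
  r_p     = [3.3927, 3.1586, 1.7986]
Written out (R1..R3):
  (R1) 6.272 phi_1 + 3.3927 phi_2 + 3.1586 phi_3 = 3.3927
  (R2) 3.3927 phi_1 + 6.272 phi_2 + 3.3927 phi_3 = 3.1586
  (R3) 3.1586 phi_1 + 3.3927 phi_2 + 6.272 phi_3 = 1.7986
Gaussian elimination:
  R2 <- R2 - (3.3927/6.272) R1 = R2 - (0.540928) R1:  4.436794 phi_2 + 1.684125 phi_3 = 1.323394
  R3 <- R3 - (3.1586/6.272) R1 = R3 - (0.503603) R1:  1.684125 phi_2 + 4.681319 phi_3 = 0.090025
  R3 <- R3 - (1.684125/4.436794) R2 = R3 - (0.379582) R2:  4.042056 phi_3 = -0.412311
Back-substitution:
  phi_hat_3 = -0.412311 / 4.042056 = -0.102005
  phi_hat_2 = (1.323394 - (1.684125)(-0.102005)) / 4.436794 = 0.336996
  phi_hat_1 = (3.3927 - (3.3927)(0.336996) - (3.1586)(-0.102005)) / 6.272 = 0.410007
So phi_hat = [0.4100, 0.3370, -0.1020].
Therefore phi_hat_2 = 0.3370.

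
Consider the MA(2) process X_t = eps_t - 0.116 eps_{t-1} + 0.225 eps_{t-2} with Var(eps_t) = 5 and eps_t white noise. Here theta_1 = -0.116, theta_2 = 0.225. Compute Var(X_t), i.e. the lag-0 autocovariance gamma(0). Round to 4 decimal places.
\gamma(0) = 5.3204

For an MA(q) process X_t = eps_t + sum_i theta_i eps_{t-i} with
Var(eps_t) = sigma^2, the variance is
  gamma(0) = sigma^2 * (1 + sum_i theta_i^2).
  sum_i theta_i^2 = (-0.116)^2 + (0.225)^2 = 0.013456 + 0.050625 = 0.064081.
  gamma(0) = 5 * (1 + 0.064081) = 5 * 1.064081 = 5.320405, which rounds to 5.3204.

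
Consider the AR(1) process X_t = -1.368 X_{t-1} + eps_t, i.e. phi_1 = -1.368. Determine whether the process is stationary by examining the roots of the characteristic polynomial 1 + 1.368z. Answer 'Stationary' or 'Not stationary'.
\text{Not stationary}

The AR(p) characteristic polynomial is P(z) = 1 + 1.368z.
Stationarity requires all roots to lie outside the unit circle, i.e. |z| > 1 for every root.
This is linear in z: 1 + (1.368) z = 0  =>  z = -1/(1.368) = -0.730994,  |z| = 0.730994.
Moduli of all roots: 0.7310.
All moduli strictly greater than 1? No.
Verdict: Not stationary.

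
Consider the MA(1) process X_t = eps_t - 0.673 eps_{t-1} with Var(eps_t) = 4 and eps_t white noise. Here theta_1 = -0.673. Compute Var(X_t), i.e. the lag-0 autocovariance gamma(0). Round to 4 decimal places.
\gamma(0) = 5.8117

For an MA(q) process X_t = eps_t + sum_i theta_i eps_{t-i} with
Var(eps_t) = sigma^2, the variance is
  gamma(0) = sigma^2 * (1 + sum_i theta_i^2).
  sum_i theta_i^2 = (-0.673)^2 = 0.452929.
  gamma(0) = 4 * (1 + 0.452929) = 4 * 1.452929 = 5.811716, which rounds to 5.8117.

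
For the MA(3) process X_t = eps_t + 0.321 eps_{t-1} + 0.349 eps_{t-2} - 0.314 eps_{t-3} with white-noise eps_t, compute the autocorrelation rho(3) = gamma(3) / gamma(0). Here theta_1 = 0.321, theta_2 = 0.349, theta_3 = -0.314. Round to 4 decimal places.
\rho(3) = -0.2373

For an MA(q) process with theta_0 = 1, the autocovariance is
  gamma(k) = sigma^2 * sum_{i=0..q-k} theta_i * theta_{i+k},
and rho(k) = gamma(k) / gamma(0). Sigma^2 cancels.
  numerator   = (1)*(-0.314) = -0.314.
  denominator = (1)^2 + (0.321)^2 + (0.349)^2 + (-0.314)^2 = 1.323438.
  rho(3) = -0.314 / 1.323438 = -0.2373.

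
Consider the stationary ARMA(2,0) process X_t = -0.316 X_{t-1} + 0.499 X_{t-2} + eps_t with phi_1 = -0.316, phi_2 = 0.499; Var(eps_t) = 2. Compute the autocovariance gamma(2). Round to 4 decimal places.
\gamma(2) = 3.0883

Multiply the model equation by X_{t-k} and take expectations. With theta_0 = psi_0 = 1 and psi_j the MA(infinity) weights, this gives
  gamma(k) - sum_i phi_i gamma(k-i) = c_k,
  c_k = sigma^2 * sum_{j=k..q} theta_j psi_{j-k}   (c_k = 0 for k > q),
using gamma(-m) = gamma(m).
Pure AR (q = 0): c_0 = sigma^2 = 2, c_k = 0 for k >= 1.
Equations for k = 0, 1, 2 (AR order 2, c_2 = 0):
  (E0) gamma(0) = phi_1 gamma(1) + phi_2 gamma(2) + c_0
  (E1) gamma(1) = phi_1 gamma(0) + phi_2 gamma(1) + c_1
  (E2) gamma(2) = phi_1 gamma(1) + phi_2 gamma(0)
From (E1): gamma(1) = A gamma(0) + B with
  A = phi_1 / (1 - phi_2) = -0.316 / 0.501 = -0.630739,   B = c_1 / (1 - phi_2) = 0 / 0.501 = 0.
Insert (E2) into (E0): gamma(0) (1 - phi_2^2) = phi_1 (1 + phi_2) gamma(1) + c_0.
  phi_1 (1 + phi_2) = (-0.316)(1.499) = -0.473684,   1 - phi_2^2 = 0.750999.
Replace gamma(1) by A gamma(0) + B and collect gamma(0):
  gamma(0) [0.750999 - (-0.473684)(-0.630739)] = c_0 = 2
  gamma(0) * 0.452228 = 2
  gamma(0) = 2 / 0.452228 = 4.422545.
  gamma(1) = A gamma(0) = (-0.630739)(4.422545) = -2.78947.
  gamma(2) = phi_1 gamma(1) + phi_2 gamma(0) = (-0.316)(-2.78947) + (0.499)(4.422545) = 3.088323.
Therefore gamma(2) = 3.0883 (to 4 decimal places).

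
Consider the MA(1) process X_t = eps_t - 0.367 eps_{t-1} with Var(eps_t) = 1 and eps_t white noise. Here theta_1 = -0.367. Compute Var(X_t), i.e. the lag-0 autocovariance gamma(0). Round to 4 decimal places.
\gamma(0) = 1.1347

For an MA(q) process X_t = eps_t + sum_i theta_i eps_{t-i} with
Var(eps_t) = sigma^2, the variance is
  gamma(0) = sigma^2 * (1 + sum_i theta_i^2).
  sum_i theta_i^2 = (-0.367)^2 = 0.134689.
  gamma(0) = 1 * (1 + 0.134689) = 1 * 1.134689 = 1.134689, which rounds to 1.1347.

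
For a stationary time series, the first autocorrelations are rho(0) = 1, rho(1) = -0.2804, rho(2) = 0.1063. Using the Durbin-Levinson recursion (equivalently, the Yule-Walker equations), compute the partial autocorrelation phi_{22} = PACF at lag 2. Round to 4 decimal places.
\phi_{22} = 0.0300

The PACF at lag k is phi_{kk}, the last component of the solution
to the Yule-Walker system G_k phi = r_k where
  (G_k)_{ij} = rho(|i - j|), (r_k)_i = rho(i), i,j = 1..k.
Equivalently, Durbin-Levinson gives phi_{kk} iteratively:
  phi_{11} = rho(1)
  phi_{kk} = [rho(k) - sum_{j=1..k-1} phi_{k-1,j} rho(k-j)]
            / [1 - sum_{j=1..k-1} phi_{k-1,j} rho(j)],
  phi_{k,j} = phi_{k-1,j} - phi_{kk} phi_{k-1,k-j},  j = 1..k-1.
Step k = 1:
  phi_11 = rho(1) = -0.2804.
Step k = 2:
  phi_22 = [rho(2) - phi_11 rho(1)] / [1 - phi_11 rho(1)] = [0.1063 - (-0.2804)(-0.2804)] / [1 - (-0.2804)(-0.2804)]
         = 0.02767584 / 0.92137584 = 0.03.
Therefore phi_{22} = 0.0300.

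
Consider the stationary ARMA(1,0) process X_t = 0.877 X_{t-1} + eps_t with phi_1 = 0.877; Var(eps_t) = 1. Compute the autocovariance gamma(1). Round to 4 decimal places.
\gamma(1) = 3.7987

Multiply the model equation by X_{t-k} and take expectations. With theta_0 = psi_0 = 1 and psi_j the MA(infinity) weights, this gives
  gamma(k) - sum_i phi_i gamma(k-i) = c_k,
  c_k = sigma^2 * sum_{j=k..q} theta_j psi_{j-k}   (c_k = 0 for k > q),
using gamma(-m) = gamma(m).
Pure AR (q = 0): c_0 = sigma^2 = 1, c_k = 0 for k >= 1.
Equations for k = 0 and k = 1 (AR order 1):
  gamma(0) = phi_1 gamma(1) + c_0
  gamma(1) = phi_1 gamma(0) + c_1
Substituting the second into the first: gamma(0) (1 - phi_1^2) = c_0 + phi_1 c_1, so
  gamma(0) = c_0 / (1 - phi_1^2) = 1 / (1 - (0.877)^2) = 1 / 0.230871 = 4.331423.
  gamma(1) = phi_1 gamma(0) = (0.877)(4.331423) = 3.798658.
Therefore gamma(1) = 3.7987 (to 4 decimal places).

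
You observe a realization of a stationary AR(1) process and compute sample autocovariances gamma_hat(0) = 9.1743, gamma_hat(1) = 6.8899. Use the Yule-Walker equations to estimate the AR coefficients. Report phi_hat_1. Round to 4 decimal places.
\hat\phi_{1} = 0.7510

The Yule-Walker equations for an AR(p) process read, in matrix form,
  Gamma_p phi = r_p,   with   (Gamma_p)_{ij} = gamma(|i - j|),
                       (r_p)_i = gamma(i),   i,j = 1..p.
Substitute the sample gammas (Toeplitz matrix and right-hand side of size 1):
  Gamma_p = [[9.1743]]
  r_p     = [6.8899]
With p = 1 this is the single equation gamma(0) phi_1 = gamma(1):
  phi_hat_1 = gamma(1) / gamma(0) = 6.8899 / 9.1743 = 0.7510.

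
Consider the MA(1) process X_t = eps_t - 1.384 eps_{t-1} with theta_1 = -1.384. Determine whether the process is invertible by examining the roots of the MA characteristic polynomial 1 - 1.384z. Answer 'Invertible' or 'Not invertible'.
\text{Not invertible}

The MA(q) characteristic polynomial is P(z) = 1 - 1.384z.
Invertibility requires all roots to lie outside the unit circle, i.e. |z| > 1 for every root.
This is linear in z: 1 + (-1.384) z = 0  =>  z = -1/(-1.384) = 0.722543,  |z| = 0.722543.
Moduli of all roots: 0.7225.
All moduli strictly greater than 1? No.
Verdict: Not invertible.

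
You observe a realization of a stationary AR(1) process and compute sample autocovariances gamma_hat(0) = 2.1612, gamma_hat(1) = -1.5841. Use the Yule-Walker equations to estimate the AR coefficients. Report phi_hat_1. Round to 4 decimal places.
\hat\phi_{1} = -0.7330

The Yule-Walker equations for an AR(p) process read, in matrix form,
  Gamma_p phi = r_p,   with   (Gamma_p)_{ij} = gamma(|i - j|),
                       (r_p)_i = gamma(i),   i,j = 1..p.
Substitute the sample gammas (Toeplitz matrix and right-hand side of size 1):
  Gamma_p = [[2.1612]]
  r_p     = [-1.5841]
With p = 1 this is the single equation gamma(0) phi_1 = gamma(1):
  phi_hat_1 = gamma(1) / gamma(0) = -1.5841 / 2.1612 = -0.7330.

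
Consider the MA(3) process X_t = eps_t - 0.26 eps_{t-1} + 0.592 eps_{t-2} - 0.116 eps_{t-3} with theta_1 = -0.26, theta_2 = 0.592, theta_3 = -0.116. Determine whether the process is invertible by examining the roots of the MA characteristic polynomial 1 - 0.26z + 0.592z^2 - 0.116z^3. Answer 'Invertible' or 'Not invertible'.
\text{Invertible}

The MA(q) characteristic polynomial is P(z) = 1 - 0.26z + 0.592z^2 - 0.116z^3.
Invertibility requires all roots to lie outside the unit circle, i.e. |z| > 1 for every root.
Degree 3: look for a simple real root z0 first, then factor out (1 - z/z0) and solve the remaining quadratic.
Testing z0 = 5: P(5) = 1 + (-0.26)(5) + (0.592)(5)^2 + (-0.116)(5)^3
  = 1 + (-1.3) + (14.8) + (-14.5) = 0.  So z_0 = 5 is a root, |z_0| = 5.
Divide out the factor (1 - 0.2 z) = (1 - z/z0) (since 1/z0 = 0.2):
  P(z) = (1 - 0.2 z)(1 + (-0.06) z + (0.58) z^2)
  [check: z-coef -0.06 - (0.2) = -0.26; z^2-coef 0.58 - (0.2)(-0.06) = 0.592; z^3-coef -(0.2)(0.58) = -0.116.]
Remaining roots from the quadratic factor 1 + (-0.06) z + (0.58) z^2:
  Set 1 + (-0.06) z + (0.58) z^2 = 0, i.e. a z^2 + b z + c = 0 with a = 0.58, b = -0.06, c = 1.
  Discriminant D = b^2 - 4ac = (-0.06)^2 - 4*(0.58)*1 = 0.0036 - (2.32) = -2.3164.
  D < 0, so the roots are the complex-conjugate pair z = (-b +/- i sqrt(-D)) / (2a) = 0.0517 +/- 1.312i.
  For a conjugate pair |z|^2 = z * conj(z) = (product of roots) = c/a = 1/(0.58) = 1.724138, so |z| = sqrt(1.724138) = 1.3131 for both roots.
Moduli of all roots: 5.0000, 1.3131, 1.3131.
All moduli strictly greater than 1? Yes.
Verdict: Invertible.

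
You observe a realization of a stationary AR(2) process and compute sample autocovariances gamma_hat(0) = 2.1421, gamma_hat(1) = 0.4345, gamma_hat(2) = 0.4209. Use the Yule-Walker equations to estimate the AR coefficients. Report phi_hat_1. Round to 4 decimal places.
\hat\phi_{1} = 0.1700

The Yule-Walker equations for an AR(p) process read, in matrix form,
  Gamma_p phi = r_p,   with   (Gamma_p)_{ij} = gamma(|i - j|),
                       (r_p)_i = gamma(i),   i,j = 1..p.
Substitute the sample gammas (Toeplitz matrix and right-hand side of size 2):
  Gamma_p = [[2.1421, 0.4345], [0.4345, 2.1421]]
  r_p     = [0.4345, 0.4209]
Written out:
  2.1421 phi_1 + 0.4345 phi_2 = 0.4345
  0.4345 phi_1 + 2.1421 phi_2 = 0.4209
Solve by Cramer's rule:
  det = gamma(0)^2 - gamma(1)^2 = (2.1421)^2 - (0.4345)^2 = 4.58859241 - 0.18879025 = 4.39980216
  phi_hat_1 = [gamma(1) gamma(0) - gamma(1) gamma(2)] / det = [(0.4345)(2.1421) - (0.4345)(0.4209)] / 4.39980216 = 0.7478614 / 4.39980216 = 0.17
  phi_hat_2 = [gamma(0) gamma(2) - gamma(1)^2] / det = [(2.1421)(0.4209) - (0.4345)^2] / 4.39980216 = 0.71281964 / 4.39980216 = 0.162
So phi_hat = [0.1700, 0.1620].
Therefore phi_hat_1 = 0.1700.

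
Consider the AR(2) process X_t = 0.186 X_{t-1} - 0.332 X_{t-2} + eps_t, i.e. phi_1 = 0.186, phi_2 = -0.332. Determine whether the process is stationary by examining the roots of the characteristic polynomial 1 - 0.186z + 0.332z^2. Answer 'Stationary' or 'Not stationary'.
\text{Stationary}

The AR(p) characteristic polynomial is P(z) = 1 - 0.186z + 0.332z^2.
Stationarity requires all roots to lie outside the unit circle, i.e. |z| > 1 for every root.
Set 1 + (-0.186) z + (0.332) z^2 = 0, i.e. a z^2 + b z + c = 0 with a = 0.332, b = -0.186, c = 1.
Discriminant D = b^2 - 4ac = (-0.186)^2 - 4*(0.332)*1 = 0.034596 - (1.328) = -1.293404.
D < 0, so the roots are the complex-conjugate pair z = (-b +/- i sqrt(-D)) / (2a) = 0.2801 +/- 1.7128i.
For a conjugate pair |z|^2 = z * conj(z) = (product of roots) = c/a = 1/(0.332) = 3.012048, so |z| = sqrt(3.012048) = 1.7355 for both roots.
Moduli of all roots: 1.7355, 1.7355.
All moduli strictly greater than 1? Yes.
Verdict: Stationary.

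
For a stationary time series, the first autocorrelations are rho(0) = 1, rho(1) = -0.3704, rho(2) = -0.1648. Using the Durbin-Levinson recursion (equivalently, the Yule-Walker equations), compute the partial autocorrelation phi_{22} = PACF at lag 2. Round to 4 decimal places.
\phi_{22} = -0.3500

The PACF at lag k is phi_{kk}, the last component of the solution
to the Yule-Walker system G_k phi = r_k where
  (G_k)_{ij} = rho(|i - j|), (r_k)_i = rho(i), i,j = 1..k.
Equivalently, Durbin-Levinson gives phi_{kk} iteratively:
  phi_{11} = rho(1)
  phi_{kk} = [rho(k) - sum_{j=1..k-1} phi_{k-1,j} rho(k-j)]
            / [1 - sum_{j=1..k-1} phi_{k-1,j} rho(j)],
  phi_{k,j} = phi_{k-1,j} - phi_{kk} phi_{k-1,k-j},  j = 1..k-1.
Step k = 1:
  phi_11 = rho(1) = -0.3704.
Step k = 2:
  phi_22 = [rho(2) - phi_11 rho(1)] / [1 - phi_11 rho(1)] = [-0.1648 - (-0.3704)(-0.3704)] / [1 - (-0.3704)(-0.3704)]
         = -0.30199616 / 0.86280384 = -0.35.
Therefore phi_{22} = -0.3500.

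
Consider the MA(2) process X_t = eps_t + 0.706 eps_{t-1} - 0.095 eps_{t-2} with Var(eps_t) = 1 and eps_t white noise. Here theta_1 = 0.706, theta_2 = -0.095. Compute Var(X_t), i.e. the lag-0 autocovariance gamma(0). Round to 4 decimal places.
\gamma(0) = 1.5075

For an MA(q) process X_t = eps_t + sum_i theta_i eps_{t-i} with
Var(eps_t) = sigma^2, the variance is
  gamma(0) = sigma^2 * (1 + sum_i theta_i^2).
  sum_i theta_i^2 = (0.706)^2 + (-0.095)^2 = 0.498436 + 0.009025 = 0.507461.
  gamma(0) = 1 * (1 + 0.507461) = 1 * 1.507461 = 1.507461, which rounds to 1.5075.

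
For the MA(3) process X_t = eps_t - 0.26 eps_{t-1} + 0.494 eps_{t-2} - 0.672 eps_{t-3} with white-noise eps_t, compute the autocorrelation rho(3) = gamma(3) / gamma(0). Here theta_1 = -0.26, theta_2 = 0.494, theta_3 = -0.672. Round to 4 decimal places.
\rho(3) = -0.3811

For an MA(q) process with theta_0 = 1, the autocovariance is
  gamma(k) = sigma^2 * sum_{i=0..q-k} theta_i * theta_{i+k},
and rho(k) = gamma(k) / gamma(0). Sigma^2 cancels.
  numerator   = (1)*(-0.672) = -0.672.
  denominator = (1)^2 + (-0.26)^2 + (0.494)^2 + (-0.672)^2 = 1.76322.
  rho(3) = -0.672 / 1.76322 = -0.3811.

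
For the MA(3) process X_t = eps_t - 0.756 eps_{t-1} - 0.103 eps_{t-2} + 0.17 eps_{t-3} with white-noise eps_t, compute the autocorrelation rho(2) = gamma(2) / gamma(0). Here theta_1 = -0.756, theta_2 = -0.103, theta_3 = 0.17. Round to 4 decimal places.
\rho(2) = -0.1437

For an MA(q) process with theta_0 = 1, the autocovariance is
  gamma(k) = sigma^2 * sum_{i=0..q-k} theta_i * theta_{i+k},
and rho(k) = gamma(k) / gamma(0). Sigma^2 cancels.
  numerator   = (1)*(-0.103) + (-0.756)*(0.17) = -0.23152.
  denominator = (1)^2 + (-0.756)^2 + (-0.103)^2 + (0.17)^2 = 1.611045.
  rho(2) = -0.23152 / 1.611045 = -0.1437.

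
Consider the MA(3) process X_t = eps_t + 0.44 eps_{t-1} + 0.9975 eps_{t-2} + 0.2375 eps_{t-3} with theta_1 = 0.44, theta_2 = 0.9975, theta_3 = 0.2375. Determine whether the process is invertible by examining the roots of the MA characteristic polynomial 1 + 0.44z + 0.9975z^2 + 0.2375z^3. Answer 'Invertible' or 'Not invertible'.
\text{Invertible}

The MA(q) characteristic polynomial is P(z) = 1 + 0.44z + 0.9975z^2 + 0.2375z^3.
Invertibility requires all roots to lie outside the unit circle, i.e. |z| > 1 for every root.
Degree 3: look for a simple real root z0 first, then factor out (1 - z/z0) and solve the remaining quadratic.
Testing z0 = -4: P(-4) = 1 + (0.44)(-4) + (0.9975)(-4)^2 + (0.2375)(-4)^3
  = 1 + (-1.76) + (15.96) + (-15.2) = 0.  So z_0 = -4 is a root, |z_0| = 4.
Divide out the factor (1 + 0.25 z) = (1 - z/z0) (since 1/z0 = -0.25):
  P(z) = (1 + 0.25 z)(1 + (0.19) z + (0.95) z^2)
  [check: z-coef 0.19 - (-0.25) = 0.44; z^2-coef 0.95 - (-0.25)(0.19) = 0.9975; z^3-coef -(-0.25)(0.95) = 0.2375.]
Remaining roots from the quadratic factor 1 + (0.19) z + (0.95) z^2:
  Set 1 + (0.19) z + (0.95) z^2 = 0, i.e. a z^2 + b z + c = 0 with a = 0.95, b = 0.19, c = 1.
  Discriminant D = b^2 - 4ac = (0.19)^2 - 4*(0.95)*1 = 0.0361 - (3.8) = -3.7639.
  D < 0, so the roots are the complex-conjugate pair z = (-b +/- i sqrt(-D)) / (2a) = -0.1 +/- 1.0211i.
  For a conjugate pair |z|^2 = z * conj(z) = (product of roots) = c/a = 1/(0.95) = 1.052632, so |z| = sqrt(1.052632) = 1.026 for both roots.
Moduli of all roots: 4.0000, 1.0260, 1.0260.
All moduli strictly greater than 1? Yes.
Verdict: Invertible.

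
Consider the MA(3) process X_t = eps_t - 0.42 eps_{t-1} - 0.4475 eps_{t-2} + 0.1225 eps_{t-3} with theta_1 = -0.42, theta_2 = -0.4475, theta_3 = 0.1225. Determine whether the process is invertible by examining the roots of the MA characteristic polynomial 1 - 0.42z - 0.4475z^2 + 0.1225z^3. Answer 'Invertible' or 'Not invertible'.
\text{Invertible}

The MA(q) characteristic polynomial is P(z) = 1 - 0.42z - 0.4475z^2 + 0.1225z^3.
Invertibility requires all roots to lie outside the unit circle, i.e. |z| > 1 for every root.
Degree 3: look for a simple real root z0 first, then factor out (1 - z/z0) and solve the remaining quadratic.
Testing z0 = 4: P(4) = 1 + (-0.42)(4) + (-0.4475)(4)^2 + (0.1225)(4)^3
  = 1 + (-1.68) + (-7.16) + (7.84) = 0.  So z_0 = 4 is a root, |z_0| = 4.
Divide out the factor (1 - 0.25 z) = (1 - z/z0) (since 1/z0 = 0.25):
  P(z) = (1 - 0.25 z)(1 + (-0.17) z + (-0.49) z^2)
  [check: z-coef -0.17 - (0.25) = -0.42; z^2-coef -0.49 - (0.25)(-0.17) = -0.4475; z^3-coef -(0.25)(-0.49) = 0.1225.]
Remaining roots from the quadratic factor 1 + (-0.17) z + (-0.49) z^2:
  Set 1 + (-0.17) z + (-0.49) z^2 = 0, i.e. a z^2 + b z + c = 0 with a = -0.49, b = -0.17, c = 1.
  Discriminant D = b^2 - 4ac = (-0.17)^2 - 4*(-0.49)*1 = 0.0289 - (-1.96) = 1.9889.
  D >= 0, so the roots are real: z = (-b +/- sqrt(D)) / (2a) = (0.17 +/- 1.410284) / (-0.98).
    z_1 = (0.17 + 1.410284) / (-0.98) = -1.6125,   |z_1| = 1.6125.
    z_2 = (0.17 - 1.410284) / (-0.98) = 1.2656,   |z_2| = 1.2656.
Moduli of all roots: 4.0000, 1.6125, 1.2656.
All moduli strictly greater than 1? Yes.
Verdict: Invertible.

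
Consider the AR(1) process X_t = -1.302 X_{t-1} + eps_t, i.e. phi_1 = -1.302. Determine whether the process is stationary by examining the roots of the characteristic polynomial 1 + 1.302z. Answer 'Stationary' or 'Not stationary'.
\text{Not stationary}

The AR(p) characteristic polynomial is P(z) = 1 + 1.302z.
Stationarity requires all roots to lie outside the unit circle, i.e. |z| > 1 for every root.
This is linear in z: 1 + (1.302) z = 0  =>  z = -1/(1.302) = -0.768049,  |z| = 0.768049.
Moduli of all roots: 0.7680.
All moduli strictly greater than 1? No.
Verdict: Not stationary.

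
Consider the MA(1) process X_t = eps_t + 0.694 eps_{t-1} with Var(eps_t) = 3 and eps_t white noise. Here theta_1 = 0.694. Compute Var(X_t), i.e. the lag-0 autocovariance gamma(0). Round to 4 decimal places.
\gamma(0) = 4.4449

For an MA(q) process X_t = eps_t + sum_i theta_i eps_{t-i} with
Var(eps_t) = sigma^2, the variance is
  gamma(0) = sigma^2 * (1 + sum_i theta_i^2).
  sum_i theta_i^2 = (0.694)^2 = 0.481636.
  gamma(0) = 3 * (1 + 0.481636) = 3 * 1.481636 = 4.444908, which rounds to 4.4449.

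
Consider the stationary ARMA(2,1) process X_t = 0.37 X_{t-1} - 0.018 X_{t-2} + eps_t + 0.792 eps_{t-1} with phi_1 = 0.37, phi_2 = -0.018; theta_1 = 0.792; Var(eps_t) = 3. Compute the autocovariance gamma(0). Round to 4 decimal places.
\gamma(0) = 7.6173

Multiply the model equation by X_{t-k} and take expectations. With theta_0 = psi_0 = 1 and psi_j the MA(infinity) weights, this gives
  gamma(k) - sum_i phi_i gamma(k-i) = c_k,
  c_k = sigma^2 * sum_{j=k..q} theta_j psi_{j-k}   (c_k = 0 for k > q),
using gamma(-m) = gamma(m).
psi-weights needed (psi_j = theta_j + sum_i phi_i psi_{j-i}):
  psi_1 = theta_1 + phi_1 = 0.792 + (0.37) = 1.162
Right-hand sides:
  c_0 = sigma^2 (1 + theta_1 psi_1) = 3 * (1 + (0.792)(1.162)) = 3 * 1.920304 = 5.760912
  c_1 = sigma^2 theta_1 = 3 * (0.792) = 2.376
  c_2 = 0
Equations for k = 0, 1, 2 (AR order 2, c_2 = 0):
  (E0) gamma(0) = phi_1 gamma(1) + phi_2 gamma(2) + c_0
  (E1) gamma(1) = phi_1 gamma(0) + phi_2 gamma(1) + c_1
  (E2) gamma(2) = phi_1 gamma(1) + phi_2 gamma(0)
From (E1): gamma(1) = A gamma(0) + B with
  A = phi_1 / (1 - phi_2) = 0.37 / 1.018 = 0.363458,   B = c_1 / (1 - phi_2) = 2.376 / 1.018 = 2.333988.
Insert (E2) into (E0): gamma(0) (1 - phi_2^2) = phi_1 (1 + phi_2) gamma(1) + c_0.
  phi_1 (1 + phi_2) = (0.37)(0.982) = 0.36334,   1 - phi_2^2 = 0.999676.
Replace gamma(1) by A gamma(0) + B and collect gamma(0):
  gamma(0) [0.999676 - (0.36334)(0.363458)] = (0.36334)(2.333988) + 5.760912
  gamma(0) * 0.867617 = 6.608943
  gamma(0) = 6.608943 / 0.867617 = 7.617349.
Therefore gamma(0) = 7.6173 (to 4 decimal places).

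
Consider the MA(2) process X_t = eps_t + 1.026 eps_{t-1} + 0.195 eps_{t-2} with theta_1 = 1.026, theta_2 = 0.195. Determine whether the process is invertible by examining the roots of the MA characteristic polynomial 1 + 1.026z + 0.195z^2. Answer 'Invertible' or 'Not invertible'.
\text{Invertible}

The MA(q) characteristic polynomial is P(z) = 1 + 1.026z + 0.195z^2.
Invertibility requires all roots to lie outside the unit circle, i.e. |z| > 1 for every root.
Set 1 + (1.026) z + (0.195) z^2 = 0, i.e. a z^2 + b z + c = 0 with a = 0.195, b = 1.026, c = 1.
Discriminant D = b^2 - 4ac = (1.026)^2 - 4*(0.195)*1 = 1.052676 - (0.78) = 0.272676.
D >= 0, so the roots are real: z = (-b +/- sqrt(D)) / (2a) = (-1.026 +/- 0.522184) / (0.39).
  z_1 = (-1.026 + 0.522184) / (0.39) = -1.2918,   |z_1| = 1.2918.
  z_2 = (-1.026 - 0.522184) / (0.39) = -3.9697,   |z_2| = 3.9697.
Moduli of all roots: 1.2918, 3.9697.
All moduli strictly greater than 1? Yes.
Verdict: Invertible.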